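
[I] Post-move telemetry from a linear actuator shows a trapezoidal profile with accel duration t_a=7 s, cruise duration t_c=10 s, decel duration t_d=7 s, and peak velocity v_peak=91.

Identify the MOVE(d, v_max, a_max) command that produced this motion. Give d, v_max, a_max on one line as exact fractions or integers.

d=1547 v_max=91 a_max=13

a_max = 91/7 = 13
d_a = ½·91·7 = 637/2; d_c = 91·10 = 910
d = 2·637/2 + 910 = 1547
t_c = 10 > 0 ⇒ limit active, v_max = 91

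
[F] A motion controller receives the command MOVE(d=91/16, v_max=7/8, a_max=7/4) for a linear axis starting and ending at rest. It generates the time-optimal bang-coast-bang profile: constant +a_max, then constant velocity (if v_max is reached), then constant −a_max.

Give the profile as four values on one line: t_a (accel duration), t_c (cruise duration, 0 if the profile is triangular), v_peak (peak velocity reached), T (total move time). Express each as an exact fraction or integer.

v_max²/a_max = (7/8)²/(7/4) = 7/16
91/16 ≥ 7/16 so v_max reached
t_a = (7/8)/(7/4) = 1/2; v_peak = 7/8
d_cruise = 91/16 − 7/16 = 21/4; t_c = (21/4)/(7/8) = 6
T = 2·1/2 + 6 = 7

t_a=1/2 t_c=6 v_peak=7/8 T=7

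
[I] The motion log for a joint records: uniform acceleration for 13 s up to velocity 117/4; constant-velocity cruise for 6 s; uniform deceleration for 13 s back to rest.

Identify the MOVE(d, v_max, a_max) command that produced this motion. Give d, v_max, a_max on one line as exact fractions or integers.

a_max = (117/4)/13 = 9/4
d_a = ½·117/4·13 = 1521/8; d_c = 117/4·6 = 351/2
d = 2·1521/8 + 351/2 = 2223/4
t_c = 6 > 0 ⇒ limit active, v_max = 117/4

d=2223/4 v_max=117/4 a_max=9/4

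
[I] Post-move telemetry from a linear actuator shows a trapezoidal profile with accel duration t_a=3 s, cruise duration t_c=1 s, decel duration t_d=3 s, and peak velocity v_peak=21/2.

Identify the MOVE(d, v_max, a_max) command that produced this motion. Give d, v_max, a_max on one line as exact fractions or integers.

a_max = (21/2)/3 = 7/2
d_a = ½·21/2·3 = 63/4; d_c = 21/2·1 = 21/2
d = 2·63/4 + 21/2 = 42
t_c = 1 > 0 so v_max = 21/2

d=42 v_max=21/2 a_max=7/2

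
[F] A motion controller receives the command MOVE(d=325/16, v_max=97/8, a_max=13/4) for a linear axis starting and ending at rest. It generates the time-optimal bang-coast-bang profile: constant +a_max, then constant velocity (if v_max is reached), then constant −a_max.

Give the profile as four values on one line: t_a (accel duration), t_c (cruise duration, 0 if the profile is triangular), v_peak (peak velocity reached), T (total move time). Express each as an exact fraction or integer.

t_a=5/2 t_c=0 v_peak=65/8 T=5

(v_max)²/a_max = (97/8)²/(13/4) = 9409/208
325/16 < 9409/208 → triangular
v_peak = √(325/16·13/4) = √(4225/64) = 65/8
t_a = (65/8)/(13/4) = 5/2; t_c = 0
T = 2·5/2 = 5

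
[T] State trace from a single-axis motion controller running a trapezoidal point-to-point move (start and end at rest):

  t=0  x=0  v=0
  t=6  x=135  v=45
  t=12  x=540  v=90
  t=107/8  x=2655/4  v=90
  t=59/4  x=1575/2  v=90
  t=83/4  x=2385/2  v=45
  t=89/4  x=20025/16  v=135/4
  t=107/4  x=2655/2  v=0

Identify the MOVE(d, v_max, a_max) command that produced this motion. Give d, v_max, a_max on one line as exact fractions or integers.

final state: t=107/4, x=2655/2, v=0 → d = 2655/2
a_max = (45−0)/(6−0) = 15/2
max v = 90 over t∈[12,59/4] → v_max = 90
check: 90·(12+11/4) = 2655/2 ✓

d=2655/2 v_max=90 a_max=15/2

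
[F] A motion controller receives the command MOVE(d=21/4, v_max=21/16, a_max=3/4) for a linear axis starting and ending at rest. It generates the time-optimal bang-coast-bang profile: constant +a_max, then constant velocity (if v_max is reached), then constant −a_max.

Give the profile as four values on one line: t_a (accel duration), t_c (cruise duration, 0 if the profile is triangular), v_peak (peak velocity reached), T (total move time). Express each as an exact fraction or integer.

v_max²/a_max = (21/16)²/(3/4) = 147/64
21/4 ≥ 147/64 ⇒ cruise phase
t_a = (21/16)/(3/4) = 7/4; v_peak = 21/16
d_cruise = 21/4 − 147/64 = 189/64; t_c = (189/64)/(21/16) = 9/4
T = 2·7/4 + 9/4 = 23/4

t_a=7/4 t_c=9/4 v_peak=21/16 T=23/4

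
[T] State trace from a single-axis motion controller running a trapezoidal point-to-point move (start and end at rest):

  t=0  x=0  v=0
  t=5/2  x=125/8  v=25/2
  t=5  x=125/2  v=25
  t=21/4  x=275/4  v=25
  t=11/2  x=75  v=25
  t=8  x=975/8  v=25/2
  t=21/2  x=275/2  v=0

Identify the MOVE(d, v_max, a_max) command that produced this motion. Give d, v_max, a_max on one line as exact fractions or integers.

d=275/2 v_max=25 a_max=5

final state: t=21/2, x=275/2, v=0 → d = 275/2
a_max = (25/2−0)/(5/2−0) = 5
max v = 25 over t∈[5,11/2] → v_max = 25
check: 25·(5+1/2) = 275/2 ✓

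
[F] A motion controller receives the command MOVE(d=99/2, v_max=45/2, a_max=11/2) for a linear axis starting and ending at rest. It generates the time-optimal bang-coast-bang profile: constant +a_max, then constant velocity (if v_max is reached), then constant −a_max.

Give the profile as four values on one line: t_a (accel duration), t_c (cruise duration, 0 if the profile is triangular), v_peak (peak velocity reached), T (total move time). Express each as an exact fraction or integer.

v_max²/a_max = (45/2)²/(11/2) = 2025/22
99/2 < 2025/22 so t_c = 0
v_peak = √(99/2·11/2) = √(1089/4) = 33/2
t_a = (33/2)/(11/2) = 3; t_c = 0
T = 2·3 = 6

t_a=3 t_c=0 v_peak=33/2 T=6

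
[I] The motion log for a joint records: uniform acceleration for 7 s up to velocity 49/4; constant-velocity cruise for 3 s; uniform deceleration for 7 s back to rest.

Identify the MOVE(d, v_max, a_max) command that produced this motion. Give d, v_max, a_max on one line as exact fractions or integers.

a_max = (49/4)/7 = 7/4
d_a = ½·49/4·7 = 343/8; d_c = 49/4·3 = 147/4
d = 2·343/8 + 147/4 = 245/2
t_c = 3 > 0 → v_max = v_peak = 49/4

d=245/2 v_max=49/4 a_max=7/4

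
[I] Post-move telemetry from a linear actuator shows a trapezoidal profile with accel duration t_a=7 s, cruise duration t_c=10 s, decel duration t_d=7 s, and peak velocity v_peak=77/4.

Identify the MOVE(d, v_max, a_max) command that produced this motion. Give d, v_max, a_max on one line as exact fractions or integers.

d=1309/4 v_max=77/4 a_max=11/4

a_max = (77/4)/7 = 11/4
d_a = ½·77/4·7 = 539/8; d_c = 77/4·10 = 385/2
d = 2·539/8 + 385/2 = 1309/4
t_c = 10 > 0 → v_max = v_peak = 77/4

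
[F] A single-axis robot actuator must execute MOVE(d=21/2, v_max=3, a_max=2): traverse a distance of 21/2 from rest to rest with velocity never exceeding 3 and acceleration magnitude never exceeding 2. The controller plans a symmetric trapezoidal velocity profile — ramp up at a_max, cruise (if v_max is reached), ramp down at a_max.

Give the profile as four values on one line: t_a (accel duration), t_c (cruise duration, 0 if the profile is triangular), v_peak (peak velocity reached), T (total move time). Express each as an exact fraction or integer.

(v_max)²/a_max = 3²/2 = 9/2
21/2 ≥ 9/2 so v_max reached
t_a = 3/2; v_peak = 3
d_cruise = 21/2 − 9/2 = 6; t_c = 6/3 = 2
T = 2·3/2 + 2 = 5

t_a=3/2 t_c=2 v_peak=3 T=5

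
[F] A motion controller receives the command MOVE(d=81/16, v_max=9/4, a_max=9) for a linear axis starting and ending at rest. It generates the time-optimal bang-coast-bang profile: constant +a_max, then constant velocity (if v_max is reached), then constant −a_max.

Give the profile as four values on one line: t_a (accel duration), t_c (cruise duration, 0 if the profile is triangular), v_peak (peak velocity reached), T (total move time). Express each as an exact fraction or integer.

v_max²/a_max = (9/4)²/9 = 9/16
81/16 ≥ 9/16 so v_max reached
t_a = (9/4)/9 = 1/4; v_peak = 9/4
d_cruise = 81/16 − 9/16 = 9/2; t_c = (9/2)/(9/4) = 2
T = 2·1/4 + 2 = 5/2

t_a=1/4 t_c=2 v_peak=9/4 T=5/2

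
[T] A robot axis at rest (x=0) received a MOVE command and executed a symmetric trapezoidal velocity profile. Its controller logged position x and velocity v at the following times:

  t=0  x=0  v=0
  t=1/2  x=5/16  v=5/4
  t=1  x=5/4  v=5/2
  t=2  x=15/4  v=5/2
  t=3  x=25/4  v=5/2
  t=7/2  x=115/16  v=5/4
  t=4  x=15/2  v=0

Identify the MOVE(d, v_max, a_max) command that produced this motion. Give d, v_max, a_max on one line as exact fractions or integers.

final state: t=4, x=15/2, v=0 → d = 15/2
a_max = (5/4−0)/(1/2−0) = 5/2
max v = 5/2 over t∈[1,3] → v_max = 5/2
check: 5/2·(1+2) = 15/2 ✓

d=15/2 v_max=5/2 a_max=5/2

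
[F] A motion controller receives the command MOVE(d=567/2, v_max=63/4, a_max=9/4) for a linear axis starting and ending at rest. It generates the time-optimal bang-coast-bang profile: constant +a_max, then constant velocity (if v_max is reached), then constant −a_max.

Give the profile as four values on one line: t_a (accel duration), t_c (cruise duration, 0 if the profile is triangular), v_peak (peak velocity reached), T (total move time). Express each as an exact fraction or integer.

(v_max)²/a_max = (63/4)²/(9/4) = 441/4
567/2 ≥ 441/4 ⇒ cruise phase
t_a = (63/4)/(9/4) = 7; v_peak = 63/4
d_cruise = 567/2 − 441/4 = 693/4; t_c = (693/4)/(63/4) = 11
T = 2·7 + 11 = 25

t_a=7 t_c=11 v_peak=63/4 T=25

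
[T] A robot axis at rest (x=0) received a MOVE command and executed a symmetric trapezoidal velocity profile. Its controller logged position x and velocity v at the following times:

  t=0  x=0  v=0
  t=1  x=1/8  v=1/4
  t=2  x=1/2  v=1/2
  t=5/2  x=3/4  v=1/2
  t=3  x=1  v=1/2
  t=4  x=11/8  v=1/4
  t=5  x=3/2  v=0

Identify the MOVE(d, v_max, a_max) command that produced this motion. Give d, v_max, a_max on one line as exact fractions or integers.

final state: t=5, x=3/2, v=0 → d = 3/2
a_max = (1/4−0)/(1−0) = 1/4
max v = 1/2 over t∈[2,3] → v_max = 1/2
check: 1/2·(2+1) = 3/2 ✓

d=3/2 v_max=1/2 a_max=1/4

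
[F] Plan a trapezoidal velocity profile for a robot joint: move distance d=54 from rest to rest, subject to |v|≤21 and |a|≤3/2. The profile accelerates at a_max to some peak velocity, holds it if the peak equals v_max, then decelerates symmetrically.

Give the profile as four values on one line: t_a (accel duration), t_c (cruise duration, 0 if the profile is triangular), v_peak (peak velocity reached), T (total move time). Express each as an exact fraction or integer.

t_a=6 t_c=0 v_peak=9 T=12

(v_max)²/a_max = 21²/(3/2) = 294
54 < 294 → triangular
v_peak = √(54·3/2) = √81 = 9
t_a = 9/(3/2) = 6; t_c = 0
T = 2·6 = 12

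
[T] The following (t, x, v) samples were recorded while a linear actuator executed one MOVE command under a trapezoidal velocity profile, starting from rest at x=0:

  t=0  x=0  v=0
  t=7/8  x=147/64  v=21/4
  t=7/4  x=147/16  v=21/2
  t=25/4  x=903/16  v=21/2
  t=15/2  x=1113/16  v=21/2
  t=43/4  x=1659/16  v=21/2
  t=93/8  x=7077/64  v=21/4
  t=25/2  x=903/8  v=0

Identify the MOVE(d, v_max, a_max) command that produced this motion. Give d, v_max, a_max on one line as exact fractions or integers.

d=903/8 v_max=21/2 a_max=6

final state: t=25/2, x=903/8, v=0 → d = 903/8
a_max = (21/4−0)/(7/8−0) = 6
max v = 21/2 over t∈[7/4,43/4] → v_max = 21/2
check: 21/2·(7/4+9) = 903/8 ✓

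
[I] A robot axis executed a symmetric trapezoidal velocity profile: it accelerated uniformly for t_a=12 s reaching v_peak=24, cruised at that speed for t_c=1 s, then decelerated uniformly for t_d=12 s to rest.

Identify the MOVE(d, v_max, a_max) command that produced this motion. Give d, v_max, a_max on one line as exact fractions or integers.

d=312 v_max=24 a_max=2

a_max = 24/12 = 2
d_a = ½·24·12 = 144; d_c = 24·1 = 24
d = 2·144 + 24 = 312
t_c = 1 > 0 ⇒ limit active, v_max = 24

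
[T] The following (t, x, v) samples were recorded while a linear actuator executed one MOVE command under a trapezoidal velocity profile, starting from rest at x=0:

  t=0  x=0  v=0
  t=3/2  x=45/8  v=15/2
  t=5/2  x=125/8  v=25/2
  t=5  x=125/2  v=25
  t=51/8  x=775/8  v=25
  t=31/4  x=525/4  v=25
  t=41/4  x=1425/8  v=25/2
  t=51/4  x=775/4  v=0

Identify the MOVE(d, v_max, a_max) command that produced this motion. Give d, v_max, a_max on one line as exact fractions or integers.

d=775/4 v_max=25 a_max=5

final state: t=51/4, x=775/4, v=0 → d = 775/4
a_max = (15/2−0)/(3/2−0) = 5
max v = 25 over t∈[5,31/4] → v_max = 25
check: 25·(5+11/4) = 775/4 ✓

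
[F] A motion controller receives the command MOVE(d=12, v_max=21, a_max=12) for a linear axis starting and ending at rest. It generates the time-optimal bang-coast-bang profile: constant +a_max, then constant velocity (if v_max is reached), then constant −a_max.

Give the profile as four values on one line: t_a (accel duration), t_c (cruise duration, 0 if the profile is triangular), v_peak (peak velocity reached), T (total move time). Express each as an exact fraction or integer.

(v_max)²/a_max = 21²/12 = 147/4
12 < 147/4 ⇒ no cruise
v_peak = √(12·12) = √144 = 12
t_a = 12/12 = 1; t_c = 0
T = 2·1 = 2

t_a=1 t_c=0 v_peak=12 T=2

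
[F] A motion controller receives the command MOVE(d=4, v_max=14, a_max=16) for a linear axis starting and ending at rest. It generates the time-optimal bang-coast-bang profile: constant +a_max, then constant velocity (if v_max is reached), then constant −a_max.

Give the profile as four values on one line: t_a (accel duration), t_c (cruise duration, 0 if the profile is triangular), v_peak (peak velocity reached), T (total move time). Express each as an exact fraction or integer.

t_a=1/2 t_c=0 v_peak=8 T=1

vₘ²/aₘ = 14²/16 = 49/4
4 < 49/4 so t_c = 0
v_peak = √(4·16) = √64 = 8
t_a = 8/16 = 1/2; t_c = 0
T = 2·1/2 = 1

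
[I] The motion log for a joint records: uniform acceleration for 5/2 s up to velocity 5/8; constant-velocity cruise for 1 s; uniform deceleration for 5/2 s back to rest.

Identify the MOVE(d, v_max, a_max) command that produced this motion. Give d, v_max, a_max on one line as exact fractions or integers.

a_max = (5/8)/(5/2) = 1/4
d_a = ½·5/8·5/2 = 25/32; d_c = 5/8·1 = 5/8
d = 2·25/32 + 5/8 = 35/16
t_c = 1 > 0 → v_max = v_peak = 5/8

d=35/16 v_max=5/8 a_max=1/4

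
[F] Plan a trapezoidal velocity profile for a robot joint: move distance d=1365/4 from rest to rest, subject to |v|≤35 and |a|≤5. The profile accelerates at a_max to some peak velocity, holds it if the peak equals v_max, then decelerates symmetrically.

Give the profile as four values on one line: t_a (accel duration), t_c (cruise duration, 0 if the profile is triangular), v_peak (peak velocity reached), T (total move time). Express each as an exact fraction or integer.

t_a=7 t_c=11/4 v_peak=35 T=67/4

v_max²/a_max = 35²/5 = 245
1365/4 ≥ 245 → trapezoidal
t_a = 35/5 = 7; v_peak = 35
d_cruise = 1365/4 − 245 = 385/4; t_c = (385/4)/35 = 11/4
T = 2·7 + 11/4 = 67/4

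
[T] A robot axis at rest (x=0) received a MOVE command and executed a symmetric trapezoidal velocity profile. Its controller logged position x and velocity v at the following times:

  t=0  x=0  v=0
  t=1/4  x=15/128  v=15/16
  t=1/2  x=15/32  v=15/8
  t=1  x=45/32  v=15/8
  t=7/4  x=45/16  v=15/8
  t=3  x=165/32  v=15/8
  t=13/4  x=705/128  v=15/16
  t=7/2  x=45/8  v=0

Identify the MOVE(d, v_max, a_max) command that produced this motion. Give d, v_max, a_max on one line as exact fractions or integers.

final state: t=7/2, x=45/8, v=0 → d = 45/8
a_max = (15/16−0)/(1/4−0) = 15/4
max v = 15/8 over t∈[1/2,3] → v_max = 15/8
check: 15/8·(1/2+5/2) = 45/8 ✓

d=45/8 v_max=15/8 a_max=15/4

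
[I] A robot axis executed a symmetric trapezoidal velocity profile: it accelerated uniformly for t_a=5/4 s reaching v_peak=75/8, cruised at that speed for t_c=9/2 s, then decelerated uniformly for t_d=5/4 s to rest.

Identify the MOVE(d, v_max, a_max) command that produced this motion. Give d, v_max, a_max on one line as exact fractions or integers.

d=1725/32 v_max=75/8 a_max=15/2

a_max = (75/8)/(5/4) = 15/2
d_a = ½·75/8·5/4 = 375/64; d_c = 75/8·9/2 = 675/16
d = 2·375/64 + 675/16 = 1725/32
t_c = 9/2 > 0 → v_max = v_peak = 75/8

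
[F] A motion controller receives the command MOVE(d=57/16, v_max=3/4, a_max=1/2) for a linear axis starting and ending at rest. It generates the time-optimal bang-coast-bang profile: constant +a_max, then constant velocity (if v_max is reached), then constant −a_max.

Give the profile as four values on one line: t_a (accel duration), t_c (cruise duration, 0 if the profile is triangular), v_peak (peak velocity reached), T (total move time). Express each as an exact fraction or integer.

t_a=3/2 t_c=13/4 v_peak=3/4 T=25/4

vₘ²/aₘ = (3/4)²/(1/2) = 9/8
57/16 ≥ 9/8 ⇒ cruise phase
t_a = (3/4)/(1/2) = 3/2; v_peak = 3/4
d_cruise = 57/16 − 9/8 = 39/16; t_c = (39/16)/(3/4) = 13/4
T = 2·3/2 + 13/4 = 25/4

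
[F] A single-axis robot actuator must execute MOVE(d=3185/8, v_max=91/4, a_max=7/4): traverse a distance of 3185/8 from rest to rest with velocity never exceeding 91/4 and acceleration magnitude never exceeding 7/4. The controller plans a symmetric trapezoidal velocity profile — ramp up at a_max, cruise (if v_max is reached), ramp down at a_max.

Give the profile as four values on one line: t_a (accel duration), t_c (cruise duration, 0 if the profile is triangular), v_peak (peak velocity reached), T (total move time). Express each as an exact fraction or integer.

vₘ²/aₘ = (91/4)²/(7/4) = 1183/4
3185/8 ≥ 1183/4 → trapezoidal
t_a = (91/4)/(7/4) = 13; v_peak = 91/4
d_cruise = 3185/8 − 1183/4 = 819/8; t_c = (819/8)/(91/4) = 9/2
T = 2·13 + 9/2 = 61/2

t_a=13 t_c=9/2 v_peak=91/4 T=61/2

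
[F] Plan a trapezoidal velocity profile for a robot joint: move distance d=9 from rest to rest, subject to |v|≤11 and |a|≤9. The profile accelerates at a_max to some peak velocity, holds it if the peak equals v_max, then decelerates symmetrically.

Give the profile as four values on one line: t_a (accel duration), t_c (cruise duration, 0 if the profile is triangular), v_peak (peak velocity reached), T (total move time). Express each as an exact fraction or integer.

t_a=1 t_c=0 v_peak=9 T=2

(v_max)²/a_max = 11²/9 = 121/9
9 < 121/9 → triangular
v_peak = √(9·9) = √81 = 9
t_a = 9/9 = 1; t_c = 0
T = 2·1 = 2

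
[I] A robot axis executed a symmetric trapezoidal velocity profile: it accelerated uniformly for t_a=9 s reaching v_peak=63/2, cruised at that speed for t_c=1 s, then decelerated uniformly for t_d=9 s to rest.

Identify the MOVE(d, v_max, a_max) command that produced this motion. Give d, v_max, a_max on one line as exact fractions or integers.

a_max = (63/2)/9 = 7/2
d_a = ½·63/2·9 = 567/4; d_c = 63/2·1 = 63/2
d = 2·567/4 + 63/2 = 315
t_c = 1 > 0 ⇒ limit active, v_max = 63/2

d=315 v_max=63/2 a_max=7/2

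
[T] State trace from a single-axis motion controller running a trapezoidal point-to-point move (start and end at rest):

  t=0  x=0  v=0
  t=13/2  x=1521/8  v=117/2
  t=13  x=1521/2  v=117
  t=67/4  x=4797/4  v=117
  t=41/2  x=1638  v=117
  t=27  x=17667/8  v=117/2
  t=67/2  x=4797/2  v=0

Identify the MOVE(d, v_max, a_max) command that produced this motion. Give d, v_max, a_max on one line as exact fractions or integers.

d=4797/2 v_max=117 a_max=9

final state: t=67/2, x=4797/2, v=0 → d = 4797/2
a_max = (117/2−0)/(13/2−0) = 9
max v = 117 over t∈[13,41/2] → v_max = 117
check: 117·(13+15/2) = 4797/2 ✓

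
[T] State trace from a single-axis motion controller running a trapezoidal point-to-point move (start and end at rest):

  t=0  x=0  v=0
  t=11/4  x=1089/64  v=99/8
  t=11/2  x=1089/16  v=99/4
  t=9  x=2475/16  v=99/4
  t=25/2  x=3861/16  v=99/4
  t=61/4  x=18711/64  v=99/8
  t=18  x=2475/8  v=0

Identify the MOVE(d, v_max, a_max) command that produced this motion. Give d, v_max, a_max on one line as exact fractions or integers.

d=2475/8 v_max=99/4 a_max=9/2

final state: t=18, x=2475/8, v=0 → d = 2475/8
a_max = (99/8−0)/(11/4−0) = 9/2
max v = 99/4 over t∈[11/2,25/2] → v_max = 99/4
check: 99/4·(11/2+7) = 2475/8 ✓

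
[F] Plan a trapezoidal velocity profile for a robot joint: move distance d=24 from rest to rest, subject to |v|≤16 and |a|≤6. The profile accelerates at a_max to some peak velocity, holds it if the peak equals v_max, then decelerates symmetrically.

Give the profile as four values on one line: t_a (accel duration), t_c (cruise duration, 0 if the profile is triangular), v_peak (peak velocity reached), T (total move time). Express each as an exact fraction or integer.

t_a=2 t_c=0 v_peak=12 T=4

v_max²/a_max = 16²/6 = 128/3
24 < 128/3 so t_c = 0
v_peak = √(24·6) = √144 = 12
t_a = 12/6 = 2; t_c = 0
T = 2·2 = 4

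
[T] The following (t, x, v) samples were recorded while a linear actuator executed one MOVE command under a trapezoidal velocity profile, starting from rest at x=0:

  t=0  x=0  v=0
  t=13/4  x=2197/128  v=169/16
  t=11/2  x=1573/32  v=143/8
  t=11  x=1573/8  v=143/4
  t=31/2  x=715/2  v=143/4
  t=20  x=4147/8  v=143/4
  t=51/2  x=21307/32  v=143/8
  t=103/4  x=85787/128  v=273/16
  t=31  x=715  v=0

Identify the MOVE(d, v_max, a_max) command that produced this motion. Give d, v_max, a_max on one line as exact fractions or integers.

d=715 v_max=143/4 a_max=13/4

final state: t=31, x=715, v=0 → d = 715
a_max = (169/16−0)/(13/4−0) = 13/4
max v = 143/4 over t∈[11,20] → v_max = 143/4
check: 143/4·(11+9) = 715 ✓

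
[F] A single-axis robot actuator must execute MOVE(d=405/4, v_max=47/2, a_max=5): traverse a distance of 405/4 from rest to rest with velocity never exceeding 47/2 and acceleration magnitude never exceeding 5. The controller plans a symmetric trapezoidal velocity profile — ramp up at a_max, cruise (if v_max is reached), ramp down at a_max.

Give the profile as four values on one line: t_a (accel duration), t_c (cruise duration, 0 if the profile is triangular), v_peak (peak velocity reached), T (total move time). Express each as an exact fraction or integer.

vₘ²/aₘ = (47/2)²/5 = 2209/20
405/4 < 2209/20 so t_c = 0
v_peak = √(405/4·5) = √(2025/4) = 45/2
t_a = (45/2)/5 = 9/2; t_c = 0
T = 2·9/2 = 9

t_a=9/2 t_c=0 v_peak=45/2 T=9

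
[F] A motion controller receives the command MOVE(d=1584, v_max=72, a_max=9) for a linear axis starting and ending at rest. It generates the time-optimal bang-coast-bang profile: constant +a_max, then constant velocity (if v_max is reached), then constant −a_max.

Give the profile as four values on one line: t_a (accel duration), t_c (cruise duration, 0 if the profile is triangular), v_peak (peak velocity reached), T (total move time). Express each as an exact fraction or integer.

t_a=8 t_c=14 v_peak=72 T=30

(v_max)²/a_max = 72²/9 = 576
1584 ≥ 576 so v_max reached
t_a = 72/9 = 8; v_peak = 72
d_cruise = 1584 − 576 = 1008; t_c = 1008/72 = 14
T = 2·8 + 14 = 30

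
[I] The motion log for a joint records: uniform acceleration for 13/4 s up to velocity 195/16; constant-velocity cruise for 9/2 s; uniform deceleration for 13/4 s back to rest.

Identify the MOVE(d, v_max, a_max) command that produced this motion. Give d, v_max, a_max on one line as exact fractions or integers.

d=6045/64 v_max=195/16 a_max=15/4

a_max = (195/16)/(13/4) = 15/4
d_a = ½·195/16·13/4 = 2535/128; d_c = 195/16·9/2 = 1755/32
d = 2·2535/128 + 1755/32 = 6045/64
t_c = 9/2 > 0 → v_max = v_peak = 195/16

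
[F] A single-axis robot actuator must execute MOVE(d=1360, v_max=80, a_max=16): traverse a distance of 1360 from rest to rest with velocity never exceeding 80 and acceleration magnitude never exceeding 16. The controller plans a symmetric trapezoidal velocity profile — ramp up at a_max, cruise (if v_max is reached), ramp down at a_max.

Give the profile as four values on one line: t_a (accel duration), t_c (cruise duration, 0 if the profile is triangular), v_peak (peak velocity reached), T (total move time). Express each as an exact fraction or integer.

t_a=5 t_c=12 v_peak=80 T=22

v_max²/a_max = 80²/16 = 400
1360 ≥ 400 → trapezoidal
t_a = 80/16 = 5; v_peak = 80
d_cruise = 1360 − 400 = 960; t_c = 960/80 = 12
T = 2·5 + 12 = 22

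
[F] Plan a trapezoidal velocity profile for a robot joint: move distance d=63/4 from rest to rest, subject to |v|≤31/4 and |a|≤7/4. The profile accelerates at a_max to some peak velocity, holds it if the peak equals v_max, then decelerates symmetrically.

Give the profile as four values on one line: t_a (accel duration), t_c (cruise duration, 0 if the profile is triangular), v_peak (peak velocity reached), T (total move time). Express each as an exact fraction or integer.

vₘ²/aₘ = (31/4)²/(7/4) = 961/28
63/4 < 961/28 ⇒ no cruise
v_peak = √(63/4·7/4) = √(441/16) = 21/4
t_a = (21/4)/(7/4) = 3; t_c = 0
T = 2·3 = 6

t_a=3 t_c=0 v_peak=21/4 T=6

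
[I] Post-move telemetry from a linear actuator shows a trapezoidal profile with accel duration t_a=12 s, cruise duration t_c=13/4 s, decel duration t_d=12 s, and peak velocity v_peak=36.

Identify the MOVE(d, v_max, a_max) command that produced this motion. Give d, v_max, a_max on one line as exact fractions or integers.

d=549 v_max=36 a_max=3

a_max = 36/12 = 3
d_a = ½·36·12 = 216; d_c = 36·13/4 = 117
d = 2·216 + 117 = 549
t_c = 13/4 > 0 ⇒ limit active, v_max = 36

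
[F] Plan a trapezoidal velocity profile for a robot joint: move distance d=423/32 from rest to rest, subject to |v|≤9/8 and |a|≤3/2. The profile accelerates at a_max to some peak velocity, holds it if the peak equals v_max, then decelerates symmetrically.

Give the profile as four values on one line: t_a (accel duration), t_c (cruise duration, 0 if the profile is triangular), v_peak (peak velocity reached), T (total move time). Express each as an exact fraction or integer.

t_a=3/4 t_c=11 v_peak=9/8 T=25/2

v_max²/a_max = (9/8)²/(3/2) = 27/32
423/32 ≥ 27/32 ⇒ cruise phase
t_a = (9/8)/(3/2) = 3/4; v_peak = 9/8
d_cruise = 423/32 − 27/32 = 99/8; t_c = (99/8)/(9/8) = 11
T = 2·3/4 + 11 = 25/2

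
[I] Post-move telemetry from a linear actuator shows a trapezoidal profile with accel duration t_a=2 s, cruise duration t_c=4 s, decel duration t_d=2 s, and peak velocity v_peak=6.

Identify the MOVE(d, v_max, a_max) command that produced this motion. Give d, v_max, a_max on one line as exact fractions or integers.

d=36 v_max=6 a_max=3

a_max = 6/2 = 3
d_a = ½·6·2 = 6; d_c = 6·4 = 24
d = 2·6 + 24 = 36
t_c = 4 > 0 so v_max = 6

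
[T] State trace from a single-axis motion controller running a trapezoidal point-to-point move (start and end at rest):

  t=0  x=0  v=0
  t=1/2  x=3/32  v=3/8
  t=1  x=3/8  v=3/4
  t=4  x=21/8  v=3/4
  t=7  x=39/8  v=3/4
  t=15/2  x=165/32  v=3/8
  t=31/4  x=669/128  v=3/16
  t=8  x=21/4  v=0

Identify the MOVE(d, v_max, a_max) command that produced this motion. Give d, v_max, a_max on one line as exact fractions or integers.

d=21/4 v_max=3/4 a_max=3/4

final state: t=8, x=21/4, v=0 → d = 21/4
a_max = (3/8−0)/(1/2−0) = 3/4
max v = 3/4 over t∈[1,7] → v_max = 3/4
check: 3/4·(1+6) = 21/4 ✓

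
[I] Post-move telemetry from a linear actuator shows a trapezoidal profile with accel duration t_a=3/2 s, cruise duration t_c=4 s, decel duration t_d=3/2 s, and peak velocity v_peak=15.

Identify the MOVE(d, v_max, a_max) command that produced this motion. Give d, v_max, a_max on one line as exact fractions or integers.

a_max = 15/(3/2) = 10
d_a = ½·15·3/2 = 45/4; d_c = 15·4 = 60
d = 2·45/4 + 60 = 165/2
t_c = 4 > 0 so v_max = 15

d=165/2 v_max=15 a_max=10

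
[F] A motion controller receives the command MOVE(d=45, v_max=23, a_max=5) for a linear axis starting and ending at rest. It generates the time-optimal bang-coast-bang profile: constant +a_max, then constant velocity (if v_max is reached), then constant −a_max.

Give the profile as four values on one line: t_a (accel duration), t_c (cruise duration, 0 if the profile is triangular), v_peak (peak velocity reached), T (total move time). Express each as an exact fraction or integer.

t_a=3 t_c=0 v_peak=15 T=6

v_max²/a_max = 23²/5 = 529/5
45 < 529/5 so t_c = 0
v_peak = √(45·5) = √225 = 15
t_a = 15/5 = 3; t_c = 0
T = 2·3 = 6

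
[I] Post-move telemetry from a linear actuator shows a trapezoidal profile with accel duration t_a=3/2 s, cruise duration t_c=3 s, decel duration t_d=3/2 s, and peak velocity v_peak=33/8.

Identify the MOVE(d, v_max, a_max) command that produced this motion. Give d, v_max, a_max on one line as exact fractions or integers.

d=297/16 v_max=33/8 a_max=11/4

a_max = (33/8)/(3/2) = 11/4
d_a = ½·33/8·3/2 = 99/32; d_c = 33/8·3 = 99/8
d = 2·99/32 + 99/8 = 297/16
t_c = 3 > 0 ⇒ limit active, v_max = 33/8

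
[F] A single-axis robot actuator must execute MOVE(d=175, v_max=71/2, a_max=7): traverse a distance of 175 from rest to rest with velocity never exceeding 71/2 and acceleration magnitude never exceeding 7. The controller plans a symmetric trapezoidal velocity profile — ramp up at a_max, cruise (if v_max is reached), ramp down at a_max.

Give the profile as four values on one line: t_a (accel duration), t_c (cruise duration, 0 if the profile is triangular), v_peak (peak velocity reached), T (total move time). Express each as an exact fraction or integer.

(v_max)²/a_max = (71/2)²/7 = 5041/28
175 < 5041/28 ⇒ no cruise
v_peak = √(175·7) = √1225 = 35
t_a = 35/7 = 5; t_c = 0
T = 2·5 = 10

t_a=5 t_c=0 v_peak=35 T=10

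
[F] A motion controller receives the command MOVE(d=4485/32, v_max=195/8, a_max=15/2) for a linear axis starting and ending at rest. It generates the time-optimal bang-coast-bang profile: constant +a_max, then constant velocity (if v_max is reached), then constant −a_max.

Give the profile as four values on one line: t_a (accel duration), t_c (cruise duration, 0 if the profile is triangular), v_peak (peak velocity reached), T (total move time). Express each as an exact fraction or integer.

t_a=13/4 t_c=5/2 v_peak=195/8 T=9

v_max²/a_max = (195/8)²/(15/2) = 2535/32
4485/32 ≥ 2535/32 → trapezoidal
t_a = (195/8)/(15/2) = 13/4; v_peak = 195/8
d_cruise = 4485/32 − 2535/32 = 975/16; t_c = (975/16)/(195/8) = 5/2
T = 2·13/4 + 5/2 = 9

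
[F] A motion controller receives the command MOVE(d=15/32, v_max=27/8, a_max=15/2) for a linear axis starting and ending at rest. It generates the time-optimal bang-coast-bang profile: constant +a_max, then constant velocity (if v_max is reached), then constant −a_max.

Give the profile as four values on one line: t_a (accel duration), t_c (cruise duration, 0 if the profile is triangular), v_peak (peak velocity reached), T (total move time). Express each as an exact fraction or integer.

vₘ²/aₘ = (27/8)²/(15/2) = 243/160
15/32 < 243/160 ⇒ no cruise
v_peak = √(15/32·15/2) = √(225/64) = 15/8
t_a = (15/8)/(15/2) = 1/4; t_c = 0
T = 2·1/4 = 1/2

t_a=1/4 t_c=0 v_peak=15/8 T=1/2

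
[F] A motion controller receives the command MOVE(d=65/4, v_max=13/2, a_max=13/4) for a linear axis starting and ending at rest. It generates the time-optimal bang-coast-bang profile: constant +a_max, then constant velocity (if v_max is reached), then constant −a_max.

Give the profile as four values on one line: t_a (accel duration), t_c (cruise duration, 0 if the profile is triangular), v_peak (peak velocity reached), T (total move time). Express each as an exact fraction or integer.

t_a=2 t_c=1/2 v_peak=13/2 T=9/2

(v_max)²/a_max = (13/2)²/(13/4) = 13
65/4 ≥ 13 so v_max reached
t_a = (13/2)/(13/4) = 2; v_peak = 13/2
d_cruise = 65/4 − 13 = 13/4; t_c = (13/4)/(13/2) = 1/2
T = 2·2 + 1/2 = 9/2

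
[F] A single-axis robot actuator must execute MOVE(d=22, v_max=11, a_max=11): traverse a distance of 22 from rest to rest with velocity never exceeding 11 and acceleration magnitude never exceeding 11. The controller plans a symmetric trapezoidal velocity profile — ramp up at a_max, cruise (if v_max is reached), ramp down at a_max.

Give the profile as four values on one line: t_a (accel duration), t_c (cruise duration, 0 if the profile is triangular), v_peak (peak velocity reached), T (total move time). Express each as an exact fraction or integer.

t_a=1 t_c=1 v_peak=11 T=3

v_max²/a_max = 11²/11 = 11
22 ≥ 11 ⇒ cruise phase
t_a = 11/11 = 1; v_peak = 11
d_cruise = 22 − 11 = 11; t_c = 11/11 = 1
T = 2·1 + 1 = 3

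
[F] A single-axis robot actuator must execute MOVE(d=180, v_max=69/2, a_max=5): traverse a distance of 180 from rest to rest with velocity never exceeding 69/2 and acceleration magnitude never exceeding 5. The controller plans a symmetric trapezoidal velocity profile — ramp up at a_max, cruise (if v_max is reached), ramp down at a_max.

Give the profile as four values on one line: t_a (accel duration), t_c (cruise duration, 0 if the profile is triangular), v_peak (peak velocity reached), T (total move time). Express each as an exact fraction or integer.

t_a=6 t_c=0 v_peak=30 T=12

v_max²/a_max = (69/2)²/5 = 4761/20
180 < 4761/20 → triangular
v_peak = √(180·5) = √900 = 30
t_a = 30/5 = 6; t_c = 0
T = 2·6 = 12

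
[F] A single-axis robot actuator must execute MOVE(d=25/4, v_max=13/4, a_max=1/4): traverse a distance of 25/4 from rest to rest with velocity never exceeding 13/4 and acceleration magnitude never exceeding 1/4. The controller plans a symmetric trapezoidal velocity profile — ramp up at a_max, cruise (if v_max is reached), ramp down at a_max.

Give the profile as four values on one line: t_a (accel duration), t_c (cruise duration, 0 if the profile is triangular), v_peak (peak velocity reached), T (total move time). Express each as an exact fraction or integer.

t_a=5 t_c=0 v_peak=5/4 T=10

v_max²/a_max = (13/4)²/(1/4) = 169/4
25/4 < 169/4 so t_c = 0
v_peak = √(25/4·1/4) = √(25/16) = 5/4
t_a = (5/4)/(1/4) = 5; t_c = 0
T = 2·5 = 10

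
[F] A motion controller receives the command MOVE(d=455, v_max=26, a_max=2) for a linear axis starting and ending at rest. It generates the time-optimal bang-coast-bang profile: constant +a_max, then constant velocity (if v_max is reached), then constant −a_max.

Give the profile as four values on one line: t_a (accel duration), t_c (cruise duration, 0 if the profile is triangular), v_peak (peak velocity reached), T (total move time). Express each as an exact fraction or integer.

v_max²/a_max = 26²/2 = 338
455 ≥ 338 → trapezoidal
t_a = 26/2 = 13; v_peak = 26
d_cruise = 455 − 338 = 117; t_c = 117/26 = 9/2
T = 2·13 + 9/2 = 61/2

t_a=13 t_c=9/2 v_peak=26 T=61/2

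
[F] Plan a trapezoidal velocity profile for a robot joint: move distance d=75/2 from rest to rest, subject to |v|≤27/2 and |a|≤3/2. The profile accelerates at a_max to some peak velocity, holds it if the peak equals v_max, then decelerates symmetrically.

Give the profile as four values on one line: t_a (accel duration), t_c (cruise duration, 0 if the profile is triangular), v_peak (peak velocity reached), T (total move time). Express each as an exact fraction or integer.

t_a=5 t_c=0 v_peak=15/2 T=10

v_max²/a_max = (27/2)²/(3/2) = 243/2
75/2 < 243/2 → triangular
v_peak = √(75/2·3/2) = √(225/4) = 15/2
t_a = (15/2)/(3/2) = 5; t_c = 0
T = 2·5 = 10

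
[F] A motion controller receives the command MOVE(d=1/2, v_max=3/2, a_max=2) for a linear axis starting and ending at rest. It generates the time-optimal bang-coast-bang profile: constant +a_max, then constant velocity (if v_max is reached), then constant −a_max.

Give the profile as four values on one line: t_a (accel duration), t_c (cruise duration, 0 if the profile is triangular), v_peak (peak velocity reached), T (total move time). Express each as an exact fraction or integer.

t_a=1/2 t_c=0 v_peak=1 T=1

v_max²/a_max = (3/2)²/2 = 9/8
1/2 < 9/8 ⇒ no cruise
v_peak = √(1/2·2) = √1 = 1
t_a = 1/2; t_c = 0
T = 2·1/2 = 1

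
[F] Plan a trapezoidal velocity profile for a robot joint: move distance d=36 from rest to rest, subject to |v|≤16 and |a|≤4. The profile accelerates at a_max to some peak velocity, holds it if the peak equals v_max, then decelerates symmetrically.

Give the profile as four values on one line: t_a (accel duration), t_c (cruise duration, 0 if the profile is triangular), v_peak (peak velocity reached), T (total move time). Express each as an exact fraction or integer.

vₘ²/aₘ = 16²/4 = 64
36 < 64 → triangular
v_peak = √(36·4) = √144 = 12
t_a = 12/4 = 3; t_c = 0
T = 2·3 = 6

t_a=3 t_c=0 v_peak=12 T=6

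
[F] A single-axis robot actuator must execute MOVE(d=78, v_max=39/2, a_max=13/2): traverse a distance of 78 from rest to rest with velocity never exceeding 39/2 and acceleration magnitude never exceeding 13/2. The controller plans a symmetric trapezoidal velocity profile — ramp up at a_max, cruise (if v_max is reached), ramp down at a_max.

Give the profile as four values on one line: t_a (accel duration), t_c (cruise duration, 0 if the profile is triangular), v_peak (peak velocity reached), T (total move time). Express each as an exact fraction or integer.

t_a=3 t_c=1 v_peak=39/2 T=7

(v_max)²/a_max = (39/2)²/(13/2) = 117/2
78 ≥ 117/2 ⇒ cruise phase
t_a = (39/2)/(13/2) = 3; v_peak = 39/2
d_cruise = 78 − 117/2 = 39/2; t_c = (39/2)/(39/2) = 1
T = 2·3 + 1 = 7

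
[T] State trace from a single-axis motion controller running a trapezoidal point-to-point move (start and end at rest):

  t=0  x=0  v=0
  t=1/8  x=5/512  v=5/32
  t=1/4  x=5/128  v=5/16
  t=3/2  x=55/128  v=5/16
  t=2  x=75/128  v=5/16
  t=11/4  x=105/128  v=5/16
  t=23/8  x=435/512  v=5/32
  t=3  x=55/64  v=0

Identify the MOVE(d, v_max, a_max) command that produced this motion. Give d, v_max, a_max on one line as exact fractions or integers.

final state: t=3, x=55/64, v=0 → d = 55/64
a_max = (5/32−0)/(1/8−0) = 5/4
max v = 5/16 over t∈[1/4,11/4] → v_max = 5/16
check: 5/16·(1/4+5/2) = 55/64 ✓

d=55/64 v_max=5/16 a_max=5/4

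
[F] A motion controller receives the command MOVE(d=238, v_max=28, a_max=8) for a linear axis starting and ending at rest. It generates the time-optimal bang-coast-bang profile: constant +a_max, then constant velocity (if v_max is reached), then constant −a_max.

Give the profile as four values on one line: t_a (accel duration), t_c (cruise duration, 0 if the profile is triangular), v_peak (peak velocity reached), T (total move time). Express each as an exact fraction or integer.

t_a=7/2 t_c=5 v_peak=28 T=12

v_max²/a_max = 28²/8 = 98
238 ≥ 98 ⇒ cruise phase
t_a = 28/8 = 7/2; v_peak = 28
d_cruise = 238 − 98 = 140; t_c = 140/28 = 5
T = 2·7/2 + 5 = 12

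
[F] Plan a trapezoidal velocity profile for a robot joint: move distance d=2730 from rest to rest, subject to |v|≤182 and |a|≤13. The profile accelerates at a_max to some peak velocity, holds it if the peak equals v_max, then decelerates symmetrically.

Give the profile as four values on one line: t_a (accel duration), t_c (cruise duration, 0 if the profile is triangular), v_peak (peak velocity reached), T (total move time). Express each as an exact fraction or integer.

(v_max)²/a_max = 182²/13 = 2548
2730 ≥ 2548 → trapezoidal
t_a = 182/13 = 14; v_peak = 182
d_cruise = 2730 − 2548 = 182; t_c = 182/182 = 1
T = 2·14 + 1 = 29

t_a=14 t_c=1 v_peak=182 T=29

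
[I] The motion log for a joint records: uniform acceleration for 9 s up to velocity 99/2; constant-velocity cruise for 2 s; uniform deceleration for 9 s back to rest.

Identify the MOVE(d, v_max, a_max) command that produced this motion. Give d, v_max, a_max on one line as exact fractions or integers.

a_max = (99/2)/9 = 11/2
d_a = ½·99/2·9 = 891/4; d_c = 99/2·2 = 99
d = 2·891/4 + 99 = 1089/2
t_c = 2 > 0 ⇒ limit active, v_max = 99/2

d=1089/2 v_max=99/2 a_max=11/2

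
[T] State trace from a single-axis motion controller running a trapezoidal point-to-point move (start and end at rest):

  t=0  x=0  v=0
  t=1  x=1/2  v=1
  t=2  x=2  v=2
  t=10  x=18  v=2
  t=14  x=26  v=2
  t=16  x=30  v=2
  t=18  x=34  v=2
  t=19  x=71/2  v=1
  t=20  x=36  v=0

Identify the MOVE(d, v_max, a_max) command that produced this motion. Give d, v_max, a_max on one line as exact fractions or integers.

final state: t=20, x=36, v=0 → d = 36
a_max = (1−0)/(1−0) = 1
max v = 2 over t∈[2,18] → v_max = 2
check: 2·(2+16) = 36 ✓

d=36 v_max=2 a_max=1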